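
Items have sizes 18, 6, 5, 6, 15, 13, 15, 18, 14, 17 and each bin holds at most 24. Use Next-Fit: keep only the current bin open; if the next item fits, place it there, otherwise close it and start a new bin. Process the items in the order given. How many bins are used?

8

Put 18 in bin 1; 6 remain.
Put 6 in bin 1; 0 remain.
Put 5 in bin 2; 19 remain.
Put 6 in bin 2; 13 remain.
Put 15 in bin 3; 9 remain.
Put 13 in bin 4; 11 remain.
Put 15 in bin 5; 9 remain.
Put 18 in bin 6; 6 remain.
Put 14 in bin 7; 10 remain.
Put 17 in bin 8; 7 remain.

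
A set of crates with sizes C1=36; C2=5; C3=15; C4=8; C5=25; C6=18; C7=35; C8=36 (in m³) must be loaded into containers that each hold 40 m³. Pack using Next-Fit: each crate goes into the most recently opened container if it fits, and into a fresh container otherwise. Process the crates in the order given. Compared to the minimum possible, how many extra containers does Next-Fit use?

Next-Fit: [36] [5,15,8] [25] [18] [35] [36] → 6 containers.
Total size 178 m³; any packing needs at least ⌈178/40⌉ = 5 containers.
An optimal packing achieves that bound: [36] [36] [35,5] [25,15] [18,8] → 5 containers.
Excess: 6 − 5 = 1.

1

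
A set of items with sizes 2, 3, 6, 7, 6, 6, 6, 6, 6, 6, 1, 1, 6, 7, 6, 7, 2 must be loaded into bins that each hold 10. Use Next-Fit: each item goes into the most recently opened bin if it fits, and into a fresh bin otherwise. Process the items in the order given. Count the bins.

Put 2 in bin 1; 8 remain.
Put 3 in bin 1; 5 remain.
Put 6 in bin 2; 4 remain.
Put 7 in bin 3; 3 remain.
Put 6 in bin 4; 4 remain.
Put 6 in bin 5; 4 remain.
Put 6 in bin 6; 4 remain.
Put 6 in bin 7; 4 remain.
Put 6 in bin 8; 4 remain.
Put 6 in bin 9; 4 remain.
Put 1 in bin 9; 3 remain.
Put 1 in bin 9; 2 remain.
Put 6 in bin 10; 4 remain.
Put 7 in bin 11; 3 remain.
Put 6 in bin 12; 4 remain.
Put 7 in bin 13; 3 remain.
Put 2 in bin 13; 1 remain.

13 bins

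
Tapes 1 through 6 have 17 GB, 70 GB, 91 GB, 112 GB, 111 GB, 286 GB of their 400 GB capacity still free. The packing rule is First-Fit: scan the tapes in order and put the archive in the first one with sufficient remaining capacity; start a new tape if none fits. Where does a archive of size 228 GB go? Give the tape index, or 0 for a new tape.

Tapes with room: tape 6 (286 GB).
The first with room is tape 6.

6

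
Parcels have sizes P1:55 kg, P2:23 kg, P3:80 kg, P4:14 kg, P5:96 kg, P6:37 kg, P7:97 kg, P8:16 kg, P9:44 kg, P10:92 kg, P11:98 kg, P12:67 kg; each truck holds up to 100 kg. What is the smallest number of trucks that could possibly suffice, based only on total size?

8

Total size = 55 + 23 + 80 + 14 + 96 + 37 + 97 + 16 + 44 + 92 + 98 + 67 = 719 kg.
⌈719 / 100⌉ = 8.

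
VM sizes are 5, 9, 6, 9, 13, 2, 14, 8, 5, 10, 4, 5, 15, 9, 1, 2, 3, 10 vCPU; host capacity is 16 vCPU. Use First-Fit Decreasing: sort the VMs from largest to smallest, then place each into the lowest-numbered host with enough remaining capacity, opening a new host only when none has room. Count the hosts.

9

Sorted descending: 15, 14, 13, 10, 10, 9, 9, 9, 8, 6, 5, 5, 5, 4, 3, 2, 2, 1.
host 1: place 15 vCPU, 1 vCPU left
host 2: place 14 vCPU, 2 vCPU left
host 3: place 13 vCPU, 3 vCPU left
host 4: place 10 vCPU, 6 vCPU left
host 5: place 10 vCPU, 6 vCPU left
host 6: place 9 vCPU, 7 vCPU left
host 7: place 9 vCPU, 7 vCPU left
host 8: place 9 vCPU, 7 vCPU left
host 9: place 8 vCPU, 8 vCPU left
host 4: place 6 vCPU, 0 vCPU left
host 5: place 5 vCPU, 1 vCPU left
host 6: place 5 vCPU, 2 vCPU left
host 7: place 5 vCPU, 2 vCPU left
host 8: place 4 vCPU, 3 vCPU left
host 3: place 3 vCPU, 0 vCPU left
host 2: place 2 vCPU, 0 vCPU left
host 6: place 2 vCPU, 0 vCPU left
host 1: place 1 vCPU, 0 vCPU left
Final hosts: [15,1] [14,2] [13,3] [10,6] [10,5] [9,5,2] [9,5] [9,4] [8].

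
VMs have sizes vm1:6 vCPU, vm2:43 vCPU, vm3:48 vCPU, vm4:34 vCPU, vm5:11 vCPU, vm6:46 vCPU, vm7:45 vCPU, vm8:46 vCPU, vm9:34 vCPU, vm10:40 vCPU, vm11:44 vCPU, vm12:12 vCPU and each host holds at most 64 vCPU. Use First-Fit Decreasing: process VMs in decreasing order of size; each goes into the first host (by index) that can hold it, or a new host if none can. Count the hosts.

Sorted descending: 48, 46, 46, 45, 44, 43, 40, 34, 34, 12, 11, 6.
48 vCPU → host 1 (remaining 16 vCPU)
46 vCPU → host 2 (remaining 18 vCPU)
46 vCPU → host 3 (remaining 18 vCPU)
45 vCPU → host 4 (remaining 19 vCPU)
44 vCPU → host 5 (remaining 20 vCPU)
43 vCPU → host 6 (remaining 21 vCPU)
40 vCPU → host 7 (remaining 24 vCPU)
34 vCPU → host 8 (remaining 30 vCPU)
34 vCPU → host 9 (remaining 30 vCPU)
12 vCPU → host 1 (remaining 4 vCPU)
11 vCPU → host 2 (remaining 7 vCPU)
6 vCPU → host 2 (remaining 1 vCPU)

9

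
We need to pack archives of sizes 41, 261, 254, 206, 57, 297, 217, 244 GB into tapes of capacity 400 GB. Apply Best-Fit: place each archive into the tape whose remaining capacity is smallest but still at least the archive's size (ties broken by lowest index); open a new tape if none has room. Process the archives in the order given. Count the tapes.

6

41 GB → tape 1 (remaining 359 GB)
261 GB → tape 1 (remaining 98 GB)
254 GB → tape 2 (remaining 146 GB)
206 GB → tape 3 (remaining 194 GB)
57 GB → tape 1 (remaining 41 GB)
297 GB → tape 4 (remaining 103 GB)
217 GB → tape 5 (remaining 183 GB)
244 GB → tape 6 (remaining 156 GB)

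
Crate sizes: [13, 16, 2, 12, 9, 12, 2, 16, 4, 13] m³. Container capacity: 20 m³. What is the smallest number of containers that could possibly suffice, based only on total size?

Total size = 13 + 16 + 2 + 12 + 9 + 12 + 2 + 16 + 4 + 13 = 99 m³.
⌈99 / 20⌉ = 5.

5 containers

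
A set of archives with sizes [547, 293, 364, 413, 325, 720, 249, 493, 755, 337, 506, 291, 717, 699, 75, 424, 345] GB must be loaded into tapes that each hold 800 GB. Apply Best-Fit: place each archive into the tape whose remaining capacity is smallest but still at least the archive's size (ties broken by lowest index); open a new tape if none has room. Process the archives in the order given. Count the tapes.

11

547 GB → tape 1 (remaining 253 GB)
293 GB → tape 2 (remaining 507 GB)
364 GB → tape 2 (remaining 143 GB)
413 GB → tape 3 (remaining 387 GB)
325 GB → tape 3 (remaining 62 GB)
720 GB → tape 4 (remaining 80 GB)
249 GB → tape 1 (remaining 4 GB)
493 GB → tape 5 (remaining 307 GB)
755 GB → tape 6 (remaining 45 GB)
337 GB → tape 7 (remaining 463 GB)
506 GB → tape 8 (remaining 294 GB)
291 GB → tape 8 (remaining 3 GB)
717 GB → tape 9 (remaining 83 GB)
699 GB → tape 10 (remaining 101 GB)
75 GB → tape 4 (remaining 5 GB)
424 GB → tape 7 (remaining 39 GB)
345 GB → tape 11 (remaining 455 GB)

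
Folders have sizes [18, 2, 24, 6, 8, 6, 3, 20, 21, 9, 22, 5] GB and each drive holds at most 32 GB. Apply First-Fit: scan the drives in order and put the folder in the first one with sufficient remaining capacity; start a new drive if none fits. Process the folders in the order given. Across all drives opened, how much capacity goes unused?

16

Put 18 GB in drive 1; 14 GB remain.
Put 2 GB in drive 1; 12 GB remain.
Put 24 GB in drive 2; 8 GB remain.
Put 6 GB in drive 1; 6 GB remain.
Put 8 GB in drive 2; 0 GB remain.
Put 6 GB in drive 1; 0 GB remain.
Put 3 GB in drive 3; 29 GB remain.
Put 20 GB in drive 3; 9 GB remain.
Put 21 GB in drive 4; 11 GB remain.
Put 9 GB in drive 3; 0 GB remain.
Put 22 GB in drive 5; 10 GB remain.
Put 5 GB in drive 4; 6 GB remain.
5 drives × 32 GB = 160 GB; used 144 GB; unused 16 GB.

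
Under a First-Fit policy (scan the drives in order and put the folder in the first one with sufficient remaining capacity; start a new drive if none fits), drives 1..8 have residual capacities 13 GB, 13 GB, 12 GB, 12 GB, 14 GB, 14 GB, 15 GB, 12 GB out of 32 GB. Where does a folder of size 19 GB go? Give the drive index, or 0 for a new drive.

No drive has ≥ 19 GB free, so a new drive is opened.

0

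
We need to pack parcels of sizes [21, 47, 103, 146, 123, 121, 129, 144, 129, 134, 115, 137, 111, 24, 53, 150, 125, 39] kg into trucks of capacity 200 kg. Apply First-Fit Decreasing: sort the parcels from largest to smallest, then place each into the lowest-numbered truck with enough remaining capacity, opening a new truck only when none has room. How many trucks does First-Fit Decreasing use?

13

Sorted descending: 150, 146, 144, 137, 134, 129, 129, 125, 123, 121, 115, 111, 103, 53, 47, 39, 24, 21.
Put 150 kg in truck 1; 50 kg remain.
Put 146 kg in truck 2; 54 kg remain.
Put 144 kg in truck 3; 56 kg remain.
Put 137 kg in truck 4; 63 kg remain.
Put 134 kg in truck 5; 66 kg remain.
Put 129 kg in truck 6; 71 kg remain.
Put 129 kg in truck 7; 71 kg remain.
Put 125 kg in truck 8; 75 kg remain.
Put 123 kg in truck 9; 77 kg remain.
Put 121 kg in truck 10; 79 kg remain.
Put 115 kg in truck 11; 85 kg remain.
Put 111 kg in truck 12; 89 kg remain.
Put 103 kg in truck 13; 97 kg remain.
Put 53 kg in truck 2; 1 kg remain.
Put 47 kg in truck 1; 3 kg remain.
Put 39 kg in truck 3; 17 kg remain.
Put 24 kg in truck 4; 39 kg remain.
Put 21 kg in truck 4; 18 kg remain.
Final trucks: [150,47] [146,53] [144,39] [137,24,21] [134] [129] [129] [125] [123] [121] [115] [111] [103].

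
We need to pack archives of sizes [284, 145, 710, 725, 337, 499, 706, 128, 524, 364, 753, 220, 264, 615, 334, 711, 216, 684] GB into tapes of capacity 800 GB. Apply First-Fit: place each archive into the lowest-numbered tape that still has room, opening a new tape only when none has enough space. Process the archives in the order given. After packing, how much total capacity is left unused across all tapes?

284 GB → tape 1 (remaining 516 GB)
145 GB → tape 1 (remaining 371 GB)
710 GB → tape 2 (remaining 90 GB)
725 GB → tape 3 (remaining 75 GB)
337 GB → tape 1 (remaining 34 GB)
499 GB → tape 4 (remaining 301 GB)
706 GB → tape 5 (remaining 94 GB)
128 GB → tape 4 (remaining 173 GB)
524 GB → tape 6 (remaining 276 GB)
364 GB → tape 7 (remaining 436 GB)
753 GB → tape 8 (remaining 47 GB)
220 GB → tape 6 (remaining 56 GB)
264 GB → tape 7 (remaining 172 GB)
615 GB → tape 9 (remaining 185 GB)
334 GB → tape 10 (remaining 466 GB)
711 GB → tape 11 (remaining 89 GB)
216 GB → tape 10 (remaining 250 GB)
684 GB → tape 12 (remaining 116 GB)
12 tapes × 800 GB = 9600 GB; used 8219 GB; unused 1381 GB.

1381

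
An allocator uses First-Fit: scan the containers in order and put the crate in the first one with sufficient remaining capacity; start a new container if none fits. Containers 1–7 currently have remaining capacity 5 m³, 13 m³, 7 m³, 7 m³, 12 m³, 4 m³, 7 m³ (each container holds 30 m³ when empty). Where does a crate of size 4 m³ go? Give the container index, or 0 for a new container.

1

Containers with room: container 1 (5 m³), container 2 (13 m³), container 3 (7 m³), container 4 (7 m³), container 5 (12 m³), container 6 (4 m³), container 7 (7 m³).
The first with room is container 1.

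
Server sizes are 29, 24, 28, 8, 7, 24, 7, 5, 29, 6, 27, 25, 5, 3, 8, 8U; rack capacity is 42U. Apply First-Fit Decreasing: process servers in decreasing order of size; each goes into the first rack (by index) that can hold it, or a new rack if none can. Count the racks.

Sorted descending: 29, 29, 28, 27, 25, 24, 24, 8, 8, 8, 7, 7, 6, 5, 5, 3.
29U → rack 1 (remaining 13U)
29U → rack 2 (remaining 13U)
28U → rack 3 (remaining 14U)
27U → rack 4 (remaining 15U)
25U → rack 5 (remaining 17U)
24U → rack 6 (remaining 18U)
24U → rack 7 (remaining 18U)
8U → rack 1 (remaining 5U)
8U → rack 2 (remaining 5U)
8U → rack 3 (remaining 6U)
7U → rack 4 (remaining 8U)
7U → rack 4 (remaining 1U)
6U → rack 3 (remaining 0U)
5U → rack 1 (remaining 0U)
5U → rack 2 (remaining 0U)
3U → rack 5 (remaining 14U)
Final racks: [29,8,5] [29,8,5] [28,8,6] [27,7,7] [25,3] [24] [24].

7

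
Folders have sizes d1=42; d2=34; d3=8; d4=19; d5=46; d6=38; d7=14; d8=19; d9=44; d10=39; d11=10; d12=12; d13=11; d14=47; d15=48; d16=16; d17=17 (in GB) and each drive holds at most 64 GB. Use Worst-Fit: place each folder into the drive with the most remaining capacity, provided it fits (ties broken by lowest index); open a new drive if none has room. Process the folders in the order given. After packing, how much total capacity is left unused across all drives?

Put d1 (42 GB) in drive 1; 22 GB remain.
Put d2 (34 GB) in drive 2; 30 GB remain.
Put d3 (8 GB) in drive 2; 22 GB remain.
Put d4 (19 GB) in drive 1; 3 GB remain.
Put d5 (46 GB) in drive 3; 18 GB remain.
Put d6 (38 GB) in drive 4; 26 GB remain.
Put d7 (14 GB) in drive 4; 12 GB remain.
Put d8 (19 GB) in drive 2; 3 GB remain.
Put d9 (44 GB) in drive 5; 20 GB remain.
Put d10 (39 GB) in drive 6; 25 GB remain.
Put d11 (10 GB) in drive 6; 15 GB remain.
Put d12 (12 GB) in drive 5; 8 GB remain.
Put d13 (11 GB) in drive 3; 7 GB remain.
Put d14 (47 GB) in drive 7; 17 GB remain.
Put d15 (48 GB) in drive 8; 16 GB remain.
Put d16 (16 GB) in drive 7; 1 GB remain.
Put d17 (17 GB) in drive 9; 47 GB remain.
9 drives × 64 GB = 576 GB; used 464 GB; unused 112 GB.

112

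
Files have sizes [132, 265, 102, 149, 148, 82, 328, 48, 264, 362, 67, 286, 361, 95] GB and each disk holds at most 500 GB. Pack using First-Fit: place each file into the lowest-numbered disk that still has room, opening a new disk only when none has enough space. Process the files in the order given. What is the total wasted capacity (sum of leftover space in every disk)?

disk 1: place 132 GB, 368 GB left
disk 1: place 265 GB, 103 GB left
disk 1: place 102 GB, 1 GB left
disk 2: place 149 GB, 351 GB left
disk 2: place 148 GB, 203 GB left
disk 2: place 82 GB, 121 GB left
disk 3: place 328 GB, 172 GB left
disk 2: place 48 GB, 73 GB left
disk 4: place 264 GB, 236 GB left
disk 5: place 362 GB, 138 GB left
disk 2: place 67 GB, 6 GB left
disk 6: place 286 GB, 214 GB left
disk 7: place 361 GB, 139 GB left
disk 3: place 95 GB, 77 GB left
7 disks × 500 GB = 3500 GB; used 2689 GB; unused 811 GB.

811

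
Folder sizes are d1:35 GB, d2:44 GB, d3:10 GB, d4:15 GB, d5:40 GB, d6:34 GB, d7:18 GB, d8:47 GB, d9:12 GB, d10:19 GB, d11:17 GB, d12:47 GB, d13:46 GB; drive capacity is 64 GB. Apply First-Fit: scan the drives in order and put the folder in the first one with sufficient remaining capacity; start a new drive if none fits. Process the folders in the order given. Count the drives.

d1 (35 GB) → drive 1 (remaining 29 GB)
d2 (44 GB) → drive 2 (remaining 20 GB)
d3 (10 GB) → drive 1 (remaining 19 GB)
d4 (15 GB) → drive 1 (remaining 4 GB)
d5 (40 GB) → drive 3 (remaining 24 GB)
d6 (34 GB) → drive 4 (remaining 30 GB)
d7 (18 GB) → drive 2 (remaining 2 GB)
d8 (47 GB) → drive 5 (remaining 17 GB)
d9 (12 GB) → drive 3 (remaining 12 GB)
d10 (19 GB) → drive 4 (remaining 11 GB)
d11 (17 GB) → drive 5 (remaining 0 GB)
d12 (47 GB) → drive 6 (remaining 17 GB)
d13 (46 GB) → drive 7 (remaining 18 GB)

7 drives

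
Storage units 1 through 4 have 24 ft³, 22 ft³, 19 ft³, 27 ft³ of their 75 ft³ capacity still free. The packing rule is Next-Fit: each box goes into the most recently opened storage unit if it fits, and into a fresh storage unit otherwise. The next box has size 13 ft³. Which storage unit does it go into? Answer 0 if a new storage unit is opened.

Next-Fit only looks at storage unit 4, which has 27 ft³ free.
13 ft³ fits there.

4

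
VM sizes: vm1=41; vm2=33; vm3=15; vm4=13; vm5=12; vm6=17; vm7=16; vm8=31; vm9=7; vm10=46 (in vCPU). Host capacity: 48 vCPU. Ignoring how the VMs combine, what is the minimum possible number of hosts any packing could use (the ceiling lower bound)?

5 hosts

Total size = 41 + 33 + 15 + 13 + 12 + 17 + 16 + 31 + 7 + 46 = 231 vCPU.
⌈231 / 48⌉ = 5.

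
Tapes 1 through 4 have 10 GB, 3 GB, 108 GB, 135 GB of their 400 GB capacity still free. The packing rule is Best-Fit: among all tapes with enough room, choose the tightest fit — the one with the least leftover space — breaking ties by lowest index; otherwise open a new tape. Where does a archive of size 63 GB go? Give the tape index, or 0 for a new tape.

3

Tapes with room: tape 3 (108 GB), tape 4 (135 GB).
Tightest fit is tape 3 with 108 GB free.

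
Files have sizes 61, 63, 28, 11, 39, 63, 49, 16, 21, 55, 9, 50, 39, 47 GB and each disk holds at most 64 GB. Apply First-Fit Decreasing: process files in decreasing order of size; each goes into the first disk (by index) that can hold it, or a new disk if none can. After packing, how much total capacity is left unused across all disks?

89

Sorted descending: 63, 63, 61, 55, 50, 49, 47, 39, 39, 28, 21, 16, 11, 9.
Put 63 GB in disk 1; 1 GB remain.
Put 63 GB in disk 2; 1 GB remain.
Put 61 GB in disk 3; 3 GB remain.
Put 55 GB in disk 4; 9 GB remain.
Put 50 GB in disk 5; 14 GB remain.
Put 49 GB in disk 6; 15 GB remain.
Put 47 GB in disk 7; 17 GB remain.
Put 39 GB in disk 8; 25 GB remain.
Put 39 GB in disk 9; 25 GB remain.
Put 28 GB in disk 10; 36 GB remain.
Put 21 GB in disk 8; 4 GB remain.
Put 16 GB in disk 7; 1 GB remain.
Put 11 GB in disk 5; 3 GB remain.
Put 9 GB in disk 4; 0 GB remain.
10 disks × 64 GB = 640 GB; used 551 GB; unused 89 GB.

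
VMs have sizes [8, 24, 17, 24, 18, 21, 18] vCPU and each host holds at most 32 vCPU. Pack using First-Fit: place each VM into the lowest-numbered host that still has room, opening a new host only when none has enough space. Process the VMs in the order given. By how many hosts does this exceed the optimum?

First-Fit: [8,24] [17] [24] [18] [21] [18] → 6 hosts.
6 VMs exceed 16 vCPU (half the capacity), and no two of those can share a host, so at least 6 hosts are needed.
So 6 is already optimal.

0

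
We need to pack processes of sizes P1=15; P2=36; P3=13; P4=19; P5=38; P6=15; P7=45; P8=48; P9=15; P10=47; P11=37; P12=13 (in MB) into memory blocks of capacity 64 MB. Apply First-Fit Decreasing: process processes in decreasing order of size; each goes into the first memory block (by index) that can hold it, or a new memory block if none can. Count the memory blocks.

Sorted descending: 48, 47, 45, 38, 37, 36, 19, 15, 15, 15, 13, 13.
memory block 1: place 48 MB, 16 MB left
memory block 2: place 47 MB, 17 MB left
memory block 3: place 45 MB, 19 MB left
memory block 4: place 38 MB, 26 MB left
memory block 5: place 37 MB, 27 MB left
memory block 6: place 36 MB, 28 MB left
memory block 3: place 19 MB, 0 MB left
memory block 1: place 15 MB, 1 MB left
memory block 2: place 15 MB, 2 MB left
memory block 4: place 15 MB, 11 MB left
memory block 5: place 13 MB, 14 MB left
memory block 5: place 13 MB, 1 MB left

6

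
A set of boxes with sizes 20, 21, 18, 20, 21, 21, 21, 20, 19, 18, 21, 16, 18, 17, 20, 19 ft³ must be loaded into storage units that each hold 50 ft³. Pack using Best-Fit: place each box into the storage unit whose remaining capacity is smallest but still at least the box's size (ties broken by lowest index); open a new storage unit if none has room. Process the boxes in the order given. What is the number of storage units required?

storage unit 1: place 20 ft³, 30 ft³ left
storage unit 1: place 21 ft³, 9 ft³ left
storage unit 2: place 18 ft³, 32 ft³ left
storage unit 2: place 20 ft³, 12 ft³ left
storage unit 3: place 21 ft³, 29 ft³ left
storage unit 3: place 21 ft³, 8 ft³ left
storage unit 4: place 21 ft³, 29 ft³ left
storage unit 4: place 20 ft³, 9 ft³ left
storage unit 5: place 19 ft³, 31 ft³ left
storage unit 5: place 18 ft³, 13 ft³ left
storage unit 6: place 21 ft³, 29 ft³ left
storage unit 6: place 16 ft³, 13 ft³ left
storage unit 7: place 18 ft³, 32 ft³ left
storage unit 7: place 17 ft³, 15 ft³ left
storage unit 8: place 20 ft³, 30 ft³ left
storage unit 8: place 19 ft³, 11 ft³ left
Final storage units: [20,21] [18,20] [21,21] [21,20] [19,18] [21,16] [18,17] [20,19].

8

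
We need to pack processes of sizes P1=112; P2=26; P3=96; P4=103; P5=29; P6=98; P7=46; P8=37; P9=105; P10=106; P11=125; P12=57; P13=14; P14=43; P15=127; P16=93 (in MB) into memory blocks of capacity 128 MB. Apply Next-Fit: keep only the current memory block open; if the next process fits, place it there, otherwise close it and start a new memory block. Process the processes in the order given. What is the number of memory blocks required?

P1 (112 MB) → memory block 1 (remaining 16 MB)
P2 (26 MB) → memory block 2 (remaining 102 MB)
P3 (96 MB) → memory block 2 (remaining 6 MB)
P4 (103 MB) → memory block 3 (remaining 25 MB)
P5 (29 MB) → memory block 4 (remaining 99 MB)
P6 (98 MB) → memory block 4 (remaining 1 MB)
P7 (46 MB) → memory block 5 (remaining 82 MB)
P8 (37 MB) → memory block 5 (remaining 45 MB)
P9 (105 MB) → memory block 6 (remaining 23 MB)
P10 (106 MB) → memory block 7 (remaining 22 MB)
P11 (125 MB) → memory block 8 (remaining 3 MB)
P12 (57 MB) → memory block 9 (remaining 71 MB)
P13 (14 MB) → memory block 9 (remaining 57 MB)
P14 (43 MB) → memory block 9 (remaining 14 MB)
P15 (127 MB) → memory block 10 (remaining 1 MB)
P16 (93 MB) → memory block 11 (remaining 35 MB)

11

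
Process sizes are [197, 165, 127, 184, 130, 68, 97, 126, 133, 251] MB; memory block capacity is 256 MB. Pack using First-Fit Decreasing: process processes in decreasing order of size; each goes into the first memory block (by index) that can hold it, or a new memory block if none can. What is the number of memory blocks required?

7

Sorted descending: 251, 197, 184, 165, 133, 130, 127, 126, 97, 68.
Put 251 MB in memory block 1; 5 MB remain.
Put 197 MB in memory block 2; 59 MB remain.
Put 184 MB in memory block 3; 72 MB remain.
Put 165 MB in memory block 4; 91 MB remain.
Put 133 MB in memory block 5; 123 MB remain.
Put 130 MB in memory block 6; 126 MB remain.
Put 127 MB in memory block 7; 129 MB remain.
Put 126 MB in memory block 6; 0 MB remain.
Put 97 MB in memory block 5; 26 MB remain.
Put 68 MB in memory block 3; 4 MB remain.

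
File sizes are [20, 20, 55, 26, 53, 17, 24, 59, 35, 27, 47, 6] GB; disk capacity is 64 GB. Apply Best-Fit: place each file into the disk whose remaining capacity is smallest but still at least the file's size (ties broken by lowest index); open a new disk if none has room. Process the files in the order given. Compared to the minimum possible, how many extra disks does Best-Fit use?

0

Best-Fit: [20,20,17,6] [55] [26,24] [53] [59] [35,27] [47] → 7 disks.
Total size 389 GB; any packing needs at least ⌈389/64⌉ = 7 disks.
So 7 is already optimal.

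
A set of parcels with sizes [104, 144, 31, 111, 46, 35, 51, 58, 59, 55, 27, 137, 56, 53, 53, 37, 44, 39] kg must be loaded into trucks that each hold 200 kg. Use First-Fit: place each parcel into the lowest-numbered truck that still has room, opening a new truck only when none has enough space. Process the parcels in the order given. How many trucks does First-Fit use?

104 kg → truck 1 (remaining 96 kg)
144 kg → truck 2 (remaining 56 kg)
31 kg → truck 1 (remaining 65 kg)
111 kg → truck 3 (remaining 89 kg)
46 kg → truck 1 (remaining 19 kg)
35 kg → truck 2 (remaining 21 kg)
51 kg → truck 3 (remaining 38 kg)
58 kg → truck 4 (remaining 142 kg)
59 kg → truck 4 (remaining 83 kg)
55 kg → truck 4 (remaining 28 kg)
27 kg → truck 3 (remaining 11 kg)
137 kg → truck 5 (remaining 63 kg)
56 kg → truck 5 (remaining 7 kg)
53 kg → truck 6 (remaining 147 kg)
53 kg → truck 6 (remaining 94 kg)
37 kg → truck 6 (remaining 57 kg)
44 kg → truck 6 (remaining 13 kg)
39 kg → truck 7 (remaining 161 kg)
Final trucks: [104,31,46] [144,35] [111,51,27] [58,59,55] [137,56] [53,53,37,44] [39].

7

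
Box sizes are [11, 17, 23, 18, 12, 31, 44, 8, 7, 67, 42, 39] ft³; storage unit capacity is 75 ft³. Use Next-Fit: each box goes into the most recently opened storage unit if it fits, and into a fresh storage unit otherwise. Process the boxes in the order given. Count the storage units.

storage unit 1: place 11 ft³, 64 ft³ left
storage unit 1: place 17 ft³, 47 ft³ left
storage unit 1: place 23 ft³, 24 ft³ left
storage unit 1: place 18 ft³, 6 ft³ left
storage unit 2: place 12 ft³, 63 ft³ left
storage unit 2: place 31 ft³, 32 ft³ left
storage unit 3: place 44 ft³, 31 ft³ left
storage unit 3: place 8 ft³, 23 ft³ left
storage unit 3: place 7 ft³, 16 ft³ left
storage unit 4: place 67 ft³, 8 ft³ left
storage unit 5: place 42 ft³, 33 ft³ left
storage unit 6: place 39 ft³, 36 ft³ left
Final storage units: [11,17,23,18] [12,31] [44,8,7] [67] [42] [39].

6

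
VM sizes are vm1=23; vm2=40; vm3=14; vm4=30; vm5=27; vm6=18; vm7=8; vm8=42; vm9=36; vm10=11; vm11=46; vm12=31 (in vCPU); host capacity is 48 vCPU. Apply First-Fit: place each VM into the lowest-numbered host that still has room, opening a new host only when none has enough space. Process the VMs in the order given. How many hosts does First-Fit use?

host 1: place vm1 (23 vCPU), 25 vCPU left
host 2: place vm2 (40 vCPU), 8 vCPU left
host 1: place vm3 (14 vCPU), 11 vCPU left
host 3: place vm4 (30 vCPU), 18 vCPU left
host 4: place vm5 (27 vCPU), 21 vCPU left
host 3: place vm6 (18 vCPU), 0 vCPU left
host 1: place vm7 (8 vCPU), 3 vCPU left
host 5: place vm8 (42 vCPU), 6 vCPU left
host 6: place vm9 (36 vCPU), 12 vCPU left
host 4: place vm10 (11 vCPU), 10 vCPU left
host 7: place vm11 (46 vCPU), 2 vCPU left
host 8: place vm12 (31 vCPU), 17 vCPU left

8 hosts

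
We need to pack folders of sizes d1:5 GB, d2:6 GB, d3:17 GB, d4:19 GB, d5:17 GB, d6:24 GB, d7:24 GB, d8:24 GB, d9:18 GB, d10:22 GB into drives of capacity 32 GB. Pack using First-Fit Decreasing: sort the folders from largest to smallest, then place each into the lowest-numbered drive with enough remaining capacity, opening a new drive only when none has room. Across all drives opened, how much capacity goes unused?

80

Sorted descending: 24, 24, 24, 22, 19, 18, 17, 17, 6, 5.
drive 1: place 24 GB, 8 GB left
drive 2: place 24 GB, 8 GB left
drive 3: place 24 GB, 8 GB left
drive 4: place 22 GB, 10 GB left
drive 5: place 19 GB, 13 GB left
drive 6: place 18 GB, 14 GB left
drive 7: place 17 GB, 15 GB left
drive 8: place 17 GB, 15 GB left
drive 1: place 6 GB, 2 GB left
drive 2: place 5 GB, 3 GB left
8 drives × 32 GB = 256 GB; used 176 GB; unused 80 GB.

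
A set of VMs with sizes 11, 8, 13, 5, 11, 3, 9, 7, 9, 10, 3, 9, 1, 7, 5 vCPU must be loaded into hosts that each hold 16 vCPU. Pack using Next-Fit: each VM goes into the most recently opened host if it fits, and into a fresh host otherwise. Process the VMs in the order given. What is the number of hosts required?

9

host 1: place 11 vCPU, 5 vCPU left
host 2: place 8 vCPU, 8 vCPU left
host 3: place 13 vCPU, 3 vCPU left
host 4: place 5 vCPU, 11 vCPU left
host 4: place 11 vCPU, 0 vCPU left
host 5: place 3 vCPU, 13 vCPU left
host 5: place 9 vCPU, 4 vCPU left
host 6: place 7 vCPU, 9 vCPU left
host 6: place 9 vCPU, 0 vCPU left
host 7: place 10 vCPU, 6 vCPU left
host 7: place 3 vCPU, 3 vCPU left
host 8: place 9 vCPU, 7 vCPU left
host 8: place 1 vCPU, 6 vCPU left
host 9: place 7 vCPU, 9 vCPU left
host 9: place 5 vCPU, 4 vCPU left
Final hosts: [11] [8] [13] [5,11] [3,9] [7,9] [10,3] [9,1] [7,5].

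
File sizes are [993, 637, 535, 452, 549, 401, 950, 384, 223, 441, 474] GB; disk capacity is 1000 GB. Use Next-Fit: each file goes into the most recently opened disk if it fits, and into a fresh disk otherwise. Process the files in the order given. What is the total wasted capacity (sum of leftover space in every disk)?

993 GB → disk 1 (remaining 7 GB)
637 GB → disk 2 (remaining 363 GB)
535 GB → disk 3 (remaining 465 GB)
452 GB → disk 3 (remaining 13 GB)
549 GB → disk 4 (remaining 451 GB)
401 GB → disk 4 (remaining 50 GB)
950 GB → disk 5 (remaining 50 GB)
384 GB → disk 6 (remaining 616 GB)
223 GB → disk 6 (remaining 393 GB)
441 GB → disk 7 (remaining 559 GB)
474 GB → disk 7 (remaining 85 GB)
7 disks × 1000 GB = 7000 GB; used 6039 GB; unused 961 GB.

961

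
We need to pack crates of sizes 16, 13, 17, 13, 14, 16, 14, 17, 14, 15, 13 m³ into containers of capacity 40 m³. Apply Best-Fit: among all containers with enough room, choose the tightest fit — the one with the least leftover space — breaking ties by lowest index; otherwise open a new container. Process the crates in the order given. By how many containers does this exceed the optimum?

1

Best-Fit: [16,13] [17,13] [14,16] [14,17] [14,15] [13] → 6 containers.
Total size 162 m³; any packing needs at least ⌈162/40⌉ = 5 containers.
An optimal packing achieves that bound: [17,17] [16,16] [15,14] [14,14] [13,13,13] → 5 containers.
Excess: 6 − 5 = 1.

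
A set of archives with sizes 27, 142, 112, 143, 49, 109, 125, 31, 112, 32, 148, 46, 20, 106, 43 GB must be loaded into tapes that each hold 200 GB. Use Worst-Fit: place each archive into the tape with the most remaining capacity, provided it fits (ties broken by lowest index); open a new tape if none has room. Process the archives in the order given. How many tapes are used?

8

Put 27 GB in tape 1; 173 GB remain.
Put 142 GB in tape 1; 31 GB remain.
Put 112 GB in tape 2; 88 GB remain.
Put 143 GB in tape 3; 57 GB remain.
Put 49 GB in tape 2; 39 GB remain.
Put 109 GB in tape 4; 91 GB remain.
Put 125 GB in tape 5; 75 GB remain.
Put 31 GB in tape 4; 60 GB remain.
Put 112 GB in tape 6; 88 GB remain.
Put 32 GB in tape 6; 56 GB remain.
Put 148 GB in tape 7; 52 GB remain.
Put 46 GB in tape 5; 29 GB remain.
Put 20 GB in tape 4; 40 GB remain.
Put 106 GB in tape 8; 94 GB remain.
Put 43 GB in tape 8; 51 GB remain.
Final tapes: [27,142] [112,49] [143] [109,31,20] [125,46] [112,32] [148] [106,43].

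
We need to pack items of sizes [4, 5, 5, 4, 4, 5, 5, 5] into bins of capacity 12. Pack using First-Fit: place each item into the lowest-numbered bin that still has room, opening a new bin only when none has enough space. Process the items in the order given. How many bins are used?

4

bin 1: place 4, 8 left
bin 1: place 5, 3 left
bin 2: place 5, 7 left
bin 2: place 4, 3 left
bin 3: place 4, 8 left
bin 3: place 5, 3 left
bin 4: place 5, 7 left
bin 4: place 5, 2 left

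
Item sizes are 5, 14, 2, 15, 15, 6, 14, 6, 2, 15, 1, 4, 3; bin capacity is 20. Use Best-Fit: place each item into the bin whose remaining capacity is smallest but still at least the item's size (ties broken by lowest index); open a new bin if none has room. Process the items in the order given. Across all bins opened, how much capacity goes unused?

18

Put 5 in bin 1; 15 remain.
Put 14 in bin 1; 1 remain.
Put 2 in bin 2; 18 remain.
Put 15 in bin 2; 3 remain.
Put 15 in bin 3; 5 remain.
Put 6 in bin 4; 14 remain.
Put 14 in bin 4; 0 remain.
Put 6 in bin 5; 14 remain.
Put 2 in bin 2; 1 remain.
Put 15 in bin 6; 5 remain.
Put 1 in bin 1; 0 remain.
Put 4 in bin 3; 1 remain.
Put 3 in bin 6; 2 remain.
6 bins × 20 = 120; used 102; unused 18.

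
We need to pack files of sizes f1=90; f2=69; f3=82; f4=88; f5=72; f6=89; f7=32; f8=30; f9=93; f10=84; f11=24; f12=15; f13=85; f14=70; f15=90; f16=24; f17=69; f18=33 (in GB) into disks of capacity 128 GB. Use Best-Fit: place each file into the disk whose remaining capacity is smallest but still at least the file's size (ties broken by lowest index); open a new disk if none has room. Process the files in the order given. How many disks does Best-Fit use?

Put f1 (90 GB) in disk 1; 38 GB remain.
Put f2 (69 GB) in disk 2; 59 GB remain.
Put f3 (82 GB) in disk 3; 46 GB remain.
Put f4 (88 GB) in disk 4; 40 GB remain.
Put f5 (72 GB) in disk 5; 56 GB remain.
Put f6 (89 GB) in disk 6; 39 GB remain.
Put f7 (32 GB) in disk 1; 6 GB remain.
Put f8 (30 GB) in disk 6; 9 GB remain.
Put f9 (93 GB) in disk 7; 35 GB remain.
Put f10 (84 GB) in disk 8; 44 GB remain.
Put f11 (24 GB) in disk 7; 11 GB remain.
Put f12 (15 GB) in disk 4; 25 GB remain.
Put f13 (85 GB) in disk 9; 43 GB remain.
Put f14 (70 GB) in disk 10; 58 GB remain.
Put f15 (90 GB) in disk 11; 38 GB remain.
Put f16 (24 GB) in disk 4; 1 GB remain.
Put f17 (69 GB) in disk 12; 59 GB remain.
Put f18 (33 GB) in disk 11; 5 GB remain.

12 disks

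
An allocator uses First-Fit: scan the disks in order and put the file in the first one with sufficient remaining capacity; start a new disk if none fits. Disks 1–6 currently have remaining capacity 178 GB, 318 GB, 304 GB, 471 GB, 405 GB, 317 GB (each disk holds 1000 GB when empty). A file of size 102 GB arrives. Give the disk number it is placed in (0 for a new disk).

Disks with room: disk 1 (178 GB), disk 2 (318 GB), disk 3 (304 GB), disk 4 (471 GB), disk 5 (405 GB), disk 6 (317 GB).
The first with room is disk 1.

1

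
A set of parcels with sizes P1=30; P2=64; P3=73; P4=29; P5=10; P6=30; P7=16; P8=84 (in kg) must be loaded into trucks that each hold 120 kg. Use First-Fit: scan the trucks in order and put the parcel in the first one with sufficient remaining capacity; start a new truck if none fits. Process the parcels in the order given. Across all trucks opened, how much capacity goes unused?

24

P1 (30 kg) → truck 1 (remaining 90 kg)
P2 (64 kg) → truck 1 (remaining 26 kg)
P3 (73 kg) → truck 2 (remaining 47 kg)
P4 (29 kg) → truck 2 (remaining 18 kg)
P5 (10 kg) → truck 1 (remaining 16 kg)
P6 (30 kg) → truck 3 (remaining 90 kg)
P7 (16 kg) → truck 1 (remaining 0 kg)
P8 (84 kg) → truck 3 (remaining 6 kg)
3 trucks × 120 kg = 360 kg; used 336 kg; unused 24 kg.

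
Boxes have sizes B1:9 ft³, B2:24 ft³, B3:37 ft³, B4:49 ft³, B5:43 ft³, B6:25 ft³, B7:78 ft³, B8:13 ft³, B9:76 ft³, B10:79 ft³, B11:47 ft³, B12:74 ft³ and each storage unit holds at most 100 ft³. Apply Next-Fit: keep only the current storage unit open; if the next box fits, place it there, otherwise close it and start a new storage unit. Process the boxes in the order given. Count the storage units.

B1 (9 ft³) → storage unit 1 (remaining 91 ft³)
B2 (24 ft³) → storage unit 1 (remaining 67 ft³)
B3 (37 ft³) → storage unit 1 (remaining 30 ft³)
B4 (49 ft³) → storage unit 2 (remaining 51 ft³)
B5 (43 ft³) → storage unit 2 (remaining 8 ft³)
B6 (25 ft³) → storage unit 3 (remaining 75 ft³)
B7 (78 ft³) → storage unit 4 (remaining 22 ft³)
B8 (13 ft³) → storage unit 4 (remaining 9 ft³)
B9 (76 ft³) → storage unit 5 (remaining 24 ft³)
B10 (79 ft³) → storage unit 6 (remaining 21 ft³)
B11 (47 ft³) → storage unit 7 (remaining 53 ft³)
B12 (74 ft³) → storage unit 8 (remaining 26 ft³)
Final storage units: [9,24,37] [49,43] [25] [78,13] [76] [79] [47] [74].

8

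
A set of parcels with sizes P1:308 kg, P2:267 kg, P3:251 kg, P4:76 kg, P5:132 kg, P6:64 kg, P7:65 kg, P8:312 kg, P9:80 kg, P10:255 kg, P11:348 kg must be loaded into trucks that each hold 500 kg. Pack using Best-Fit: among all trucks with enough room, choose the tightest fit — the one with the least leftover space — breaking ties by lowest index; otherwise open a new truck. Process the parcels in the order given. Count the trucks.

6 trucks

Put P1 (308 kg) in truck 1; 192 kg remain.
Put P2 (267 kg) in truck 2; 233 kg remain.
Put P3 (251 kg) in truck 3; 249 kg remain.
Put P4 (76 kg) in truck 1; 116 kg remain.
Put P5 (132 kg) in truck 2; 101 kg remain.
Put P6 (64 kg) in truck 2; 37 kg remain.
Put P7 (65 kg) in truck 1; 51 kg remain.
Put P8 (312 kg) in truck 4; 188 kg remain.
Put P9 (80 kg) in truck 4; 108 kg remain.
Put P10 (255 kg) in truck 5; 245 kg remain.
Put P11 (348 kg) in truck 6; 152 kg remain.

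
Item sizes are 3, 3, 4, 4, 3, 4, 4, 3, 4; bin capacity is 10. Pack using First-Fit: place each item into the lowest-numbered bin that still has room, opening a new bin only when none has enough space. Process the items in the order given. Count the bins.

Put 3 in bin 1; 7 remain.
Put 3 in bin 1; 4 remain.
Put 4 in bin 1; 0 remain.
Put 4 in bin 2; 6 remain.
Put 3 in bin 2; 3 remain.
Put 4 in bin 3; 6 remain.
Put 4 in bin 3; 2 remain.
Put 3 in bin 2; 0 remain.
Put 4 in bin 4; 6 remain.
Final bins: [3,3,4] [4,3,3] [4,4] [4].

4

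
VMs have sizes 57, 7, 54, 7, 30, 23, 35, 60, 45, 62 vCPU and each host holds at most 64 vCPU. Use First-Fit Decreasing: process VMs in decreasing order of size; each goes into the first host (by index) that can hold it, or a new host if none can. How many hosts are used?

Sorted descending: 62, 60, 57, 54, 45, 35, 30, 23, 7, 7.
host 1: place 62 vCPU, 2 vCPU left
host 2: place 60 vCPU, 4 vCPU left
host 3: place 57 vCPU, 7 vCPU left
host 4: place 54 vCPU, 10 vCPU left
host 5: place 45 vCPU, 19 vCPU left
host 6: place 35 vCPU, 29 vCPU left
host 7: place 30 vCPU, 34 vCPU left
host 6: place 23 vCPU, 6 vCPU left
host 3: place 7 vCPU, 0 vCPU left
host 4: place 7 vCPU, 3 vCPU left
Final hosts: [62] [60] [57,7] [54,7] [45] [35,23] [30].

7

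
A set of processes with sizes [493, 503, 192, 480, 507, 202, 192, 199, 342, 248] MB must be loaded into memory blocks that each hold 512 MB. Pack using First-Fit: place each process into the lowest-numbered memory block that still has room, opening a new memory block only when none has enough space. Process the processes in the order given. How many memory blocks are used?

8

Put 493 MB in memory block 1; 19 MB remain.
Put 503 MB in memory block 2; 9 MB remain.
Put 192 MB in memory block 3; 320 MB remain.
Put 480 MB in memory block 4; 32 MB remain.
Put 507 MB in memory block 5; 5 MB remain.
Put 202 MB in memory block 3; 118 MB remain.
Put 192 MB in memory block 6; 320 MB remain.
Put 199 MB in memory block 6; 121 MB remain.
Put 342 MB in memory block 7; 170 MB remain.
Put 248 MB in memory block 8; 264 MB remain.
Final memory blocks: [493] [503] [192,202] [480] [507] [192,199] [342] [248].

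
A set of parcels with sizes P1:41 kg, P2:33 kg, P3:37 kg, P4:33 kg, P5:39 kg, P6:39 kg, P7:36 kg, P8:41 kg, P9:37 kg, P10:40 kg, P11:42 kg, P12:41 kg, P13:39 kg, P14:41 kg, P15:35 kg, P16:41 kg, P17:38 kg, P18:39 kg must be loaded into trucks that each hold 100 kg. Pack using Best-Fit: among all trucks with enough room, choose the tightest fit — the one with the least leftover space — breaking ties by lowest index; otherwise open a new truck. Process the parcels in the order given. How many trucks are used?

Put P1 (41 kg) in truck 1; 59 kg remain.
Put P2 (33 kg) in truck 1; 26 kg remain.
Put P3 (37 kg) in truck 2; 63 kg remain.
Put P4 (33 kg) in truck 2; 30 kg remain.
Put P5 (39 kg) in truck 3; 61 kg remain.
Put P6 (39 kg) in truck 3; 22 kg remain.
Put P7 (36 kg) in truck 4; 64 kg remain.
Put P8 (41 kg) in truck 4; 23 kg remain.
Put P9 (37 kg) in truck 5; 63 kg remain.
Put P10 (40 kg) in truck 5; 23 kg remain.
Put P11 (42 kg) in truck 6; 58 kg remain.
Put P12 (41 kg) in truck 6; 17 kg remain.
Put P13 (39 kg) in truck 7; 61 kg remain.
Put P14 (41 kg) in truck 7; 20 kg remain.
Put P15 (35 kg) in truck 8; 65 kg remain.
Put P16 (41 kg) in truck 8; 24 kg remain.
Put P17 (38 kg) in truck 9; 62 kg remain.
Put P18 (39 kg) in truck 9; 23 kg remain.

9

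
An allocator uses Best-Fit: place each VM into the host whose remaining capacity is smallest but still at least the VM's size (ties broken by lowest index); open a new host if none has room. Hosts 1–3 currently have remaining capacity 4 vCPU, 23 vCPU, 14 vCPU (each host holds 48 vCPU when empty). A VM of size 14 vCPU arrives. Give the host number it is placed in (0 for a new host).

Hosts with room: host 2 (23 vCPU), host 3 (14 vCPU).
Tightest fit is host 3 with 14 vCPU free.

3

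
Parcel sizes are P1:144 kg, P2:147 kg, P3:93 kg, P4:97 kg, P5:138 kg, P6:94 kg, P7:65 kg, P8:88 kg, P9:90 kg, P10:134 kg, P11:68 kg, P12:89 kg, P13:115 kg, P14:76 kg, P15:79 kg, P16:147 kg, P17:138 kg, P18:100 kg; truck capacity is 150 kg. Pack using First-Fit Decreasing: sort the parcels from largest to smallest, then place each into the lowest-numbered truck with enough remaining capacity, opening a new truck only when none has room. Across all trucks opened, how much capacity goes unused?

498

Sorted descending: 147, 147, 144, 138, 138, 134, 115, 100, 97, 94, 93, 90, 89, 88, 79, 76, 68, 65.
147 kg → truck 1 (remaining 3 kg)
147 kg → truck 2 (remaining 3 kg)
144 kg → truck 3 (remaining 6 kg)
138 kg → truck 4 (remaining 12 kg)
138 kg → truck 5 (remaining 12 kg)
134 kg → truck 6 (remaining 16 kg)
115 kg → truck 7 (remaining 35 kg)
100 kg → truck 8 (remaining 50 kg)
97 kg → truck 9 (remaining 53 kg)
94 kg → truck 10 (remaining 56 kg)
93 kg → truck 11 (remaining 57 kg)
90 kg → truck 12 (remaining 60 kg)
89 kg → truck 13 (remaining 61 kg)
88 kg → truck 14 (remaining 62 kg)
79 kg → truck 15 (remaining 71 kg)
76 kg → truck 16 (remaining 74 kg)
68 kg → truck 15 (remaining 3 kg)
65 kg → truck 16 (remaining 9 kg)
16 trucks × 150 kg = 2400 kg; used 1902 kg; unused 498 kg.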